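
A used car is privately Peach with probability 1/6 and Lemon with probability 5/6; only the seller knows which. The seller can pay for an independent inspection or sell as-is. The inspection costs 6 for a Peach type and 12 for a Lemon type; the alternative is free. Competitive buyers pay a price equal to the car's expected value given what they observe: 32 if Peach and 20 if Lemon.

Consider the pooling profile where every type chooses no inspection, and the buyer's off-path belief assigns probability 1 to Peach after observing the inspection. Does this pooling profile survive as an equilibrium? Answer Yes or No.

No

On path, the buyer holds the prior and pays 1/6·32 + 5/6·20 = 22. Off path (the inspection), believing Peach, it pays 32.
Peach: no inspection nets 22; the inspection nets 32 − 6 = 26. Peach would deviate.
Lemon: no inspection nets 22; the inspection nets 32 − 12 = 20. Lemon stays.
A type deviates, so pooling fails.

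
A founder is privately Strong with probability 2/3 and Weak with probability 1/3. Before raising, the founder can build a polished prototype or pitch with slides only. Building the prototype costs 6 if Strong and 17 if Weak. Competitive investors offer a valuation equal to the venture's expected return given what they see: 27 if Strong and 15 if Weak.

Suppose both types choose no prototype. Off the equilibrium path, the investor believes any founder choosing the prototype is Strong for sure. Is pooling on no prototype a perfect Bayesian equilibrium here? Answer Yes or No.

On path, the investor holds the prior and pays 2/3·27 + 1/3·15 = 23. Off path (the prototype), believing Strong, it pays 27.
Strong: no prototype nets 23; the prototype nets 27 − 6 = 21. Strong stays.
Weak: no prototype nets 23; the prototype nets 27 − 17 = 10. Weak stays.
No type deviates, so pooling is sustained.

Yes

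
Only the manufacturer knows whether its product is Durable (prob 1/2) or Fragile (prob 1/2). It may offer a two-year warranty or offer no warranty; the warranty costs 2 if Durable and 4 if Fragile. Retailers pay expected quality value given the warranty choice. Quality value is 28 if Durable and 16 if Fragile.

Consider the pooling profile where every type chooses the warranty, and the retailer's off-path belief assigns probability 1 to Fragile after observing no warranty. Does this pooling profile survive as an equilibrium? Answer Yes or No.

On path, the retailer holds the prior and pays 1/2·28 + 1/2·16 = 22. Off path (no warranty), believing Fragile, it pays 16.
Durable: the warranty nets 22 − 2 = 20; no warranty nets 16. Durable stays.
Fragile: the warranty nets 22 − 4 = 18; no warranty nets 16. Fragile stays.
No type deviates, so pooling is sustained.

Yes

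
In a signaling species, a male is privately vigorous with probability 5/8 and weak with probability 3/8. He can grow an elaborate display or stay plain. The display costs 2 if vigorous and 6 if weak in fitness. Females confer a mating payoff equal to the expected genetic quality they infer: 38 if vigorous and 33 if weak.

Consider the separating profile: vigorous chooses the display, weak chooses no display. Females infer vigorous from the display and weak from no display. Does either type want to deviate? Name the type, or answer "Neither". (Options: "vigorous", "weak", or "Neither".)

The display pays 38; no display pays 33.
vigorous: assigned the display, nets 38 − 2 = 36; deviating to no display nets 33.
weak: assigned no display, nets 33; deviating to the display nets 38 − 6 = 32.
Both types strictly prefer their assigned action; no profitable deviation.

Neither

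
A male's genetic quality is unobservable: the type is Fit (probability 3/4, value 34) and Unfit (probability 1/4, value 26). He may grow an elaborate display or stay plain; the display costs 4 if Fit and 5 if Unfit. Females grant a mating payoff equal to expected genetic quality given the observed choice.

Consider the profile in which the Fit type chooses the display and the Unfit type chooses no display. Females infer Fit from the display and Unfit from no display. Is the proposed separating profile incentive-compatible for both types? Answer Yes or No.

Under these beliefs, the display earns mating payoff 34 and no display earns mating payoff 26.
Fit: the display nets 34 − 4 = 30; no display nets 26. Fit prefers the display.
Unfit: the display nets 34 − 5 = 29; no display nets 26. Unfit would deviate to the display.
Unfit has a profitable deviation, so the profile is not an equilibrium.

No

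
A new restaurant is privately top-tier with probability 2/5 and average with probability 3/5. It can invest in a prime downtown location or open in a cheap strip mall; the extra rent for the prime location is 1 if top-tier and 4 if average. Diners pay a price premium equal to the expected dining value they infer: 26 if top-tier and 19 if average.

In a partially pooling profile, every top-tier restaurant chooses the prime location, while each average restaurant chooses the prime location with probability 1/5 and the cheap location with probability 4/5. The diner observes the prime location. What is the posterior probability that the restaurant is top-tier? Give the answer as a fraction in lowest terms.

P(the prime location) = (2/5)·1 + (3/5)·(1/5) = 13/25.
By Bayes' rule, P(top-tier | the prime location) = (2/5) / (13/25) = 10/13.

10/13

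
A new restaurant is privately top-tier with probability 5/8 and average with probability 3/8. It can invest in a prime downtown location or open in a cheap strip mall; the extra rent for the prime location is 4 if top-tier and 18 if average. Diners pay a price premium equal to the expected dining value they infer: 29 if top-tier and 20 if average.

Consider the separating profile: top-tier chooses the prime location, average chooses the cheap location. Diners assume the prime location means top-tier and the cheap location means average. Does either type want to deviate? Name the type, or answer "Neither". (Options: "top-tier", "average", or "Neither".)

The prime location pays 29; the cheap location pays 20.
top-tier: assigned the prime location, nets 29 − 4 = 25; deviating to the cheap location nets 20.
average: assigned the cheap location, nets 20; deviating to the prime location nets 29 − 18 = 11.
Both types strictly prefer their assigned action; no profitable deviation.

Neither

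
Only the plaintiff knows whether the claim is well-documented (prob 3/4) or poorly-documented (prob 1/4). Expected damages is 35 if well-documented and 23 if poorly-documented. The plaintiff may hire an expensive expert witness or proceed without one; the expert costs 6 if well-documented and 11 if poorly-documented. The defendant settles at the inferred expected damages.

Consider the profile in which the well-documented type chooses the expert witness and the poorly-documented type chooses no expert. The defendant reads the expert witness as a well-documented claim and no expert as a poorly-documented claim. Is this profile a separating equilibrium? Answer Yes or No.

No

Under these beliefs, the expert witness earns settlement 35 and no expert earns settlement 23.
well-documented: the expert witness nets 35 − 6 = 29; no expert nets 23. well-documented prefers the expert witness.
poorly-documented: the expert witness nets 35 − 11 = 24; no expert nets 23. poorly-documented would deviate to the expert witness.
poorly-documented has a profitable deviation, so the profile is not an equilibrium.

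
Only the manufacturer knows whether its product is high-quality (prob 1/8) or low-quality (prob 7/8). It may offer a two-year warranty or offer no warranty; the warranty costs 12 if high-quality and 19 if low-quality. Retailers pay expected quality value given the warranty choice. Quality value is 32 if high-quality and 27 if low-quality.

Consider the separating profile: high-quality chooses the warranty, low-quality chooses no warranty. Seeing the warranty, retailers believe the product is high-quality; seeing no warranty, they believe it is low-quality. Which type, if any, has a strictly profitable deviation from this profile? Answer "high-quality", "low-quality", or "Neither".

The warranty pays 32; no warranty pays 27.
high-quality: assigned the warranty, nets 32 − 12 = 20; deviating to no warranty nets 27.
low-quality: assigned no warranty, nets 27; deviating to the warranty nets 32 − 19 = 13.
The high-quality type gains 7 by deviating.

high-quality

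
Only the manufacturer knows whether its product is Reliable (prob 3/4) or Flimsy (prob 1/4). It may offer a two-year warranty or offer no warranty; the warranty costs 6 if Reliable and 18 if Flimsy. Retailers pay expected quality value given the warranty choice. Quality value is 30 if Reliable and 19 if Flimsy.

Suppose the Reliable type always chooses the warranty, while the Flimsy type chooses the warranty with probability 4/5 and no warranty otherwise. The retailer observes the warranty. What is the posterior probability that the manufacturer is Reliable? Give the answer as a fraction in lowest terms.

15/19

P(the warranty) = (3/4)·1 + (1/4)·(4/5) = 19/20.
By Bayes' rule, P(Reliable | the warranty) = (3/4) / (19/20) = 15/19.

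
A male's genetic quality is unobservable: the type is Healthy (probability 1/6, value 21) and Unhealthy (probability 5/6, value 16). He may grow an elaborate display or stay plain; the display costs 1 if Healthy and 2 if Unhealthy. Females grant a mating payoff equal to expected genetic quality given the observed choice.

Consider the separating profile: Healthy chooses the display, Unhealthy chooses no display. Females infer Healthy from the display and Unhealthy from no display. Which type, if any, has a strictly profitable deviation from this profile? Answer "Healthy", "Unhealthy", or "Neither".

Unhealthy

The display pays 21; no display pays 16.
Healthy: assigned the display, nets 21 − 1 = 20; deviating to no display nets 16.
Unhealthy: assigned no display, nets 16; deviating to the display nets 21 − 2 = 19.
The Unhealthy type gains 3 by deviating.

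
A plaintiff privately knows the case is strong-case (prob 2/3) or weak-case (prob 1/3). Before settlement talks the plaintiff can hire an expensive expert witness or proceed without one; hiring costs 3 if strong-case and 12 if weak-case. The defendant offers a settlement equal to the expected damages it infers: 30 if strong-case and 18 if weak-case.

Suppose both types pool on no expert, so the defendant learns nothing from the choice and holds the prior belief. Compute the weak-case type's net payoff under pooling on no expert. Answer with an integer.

26

Pooled settlement = 2/3·30 + 1/3·18 = 26.
weak-case pays no cost for no expert, so net payoff = 26.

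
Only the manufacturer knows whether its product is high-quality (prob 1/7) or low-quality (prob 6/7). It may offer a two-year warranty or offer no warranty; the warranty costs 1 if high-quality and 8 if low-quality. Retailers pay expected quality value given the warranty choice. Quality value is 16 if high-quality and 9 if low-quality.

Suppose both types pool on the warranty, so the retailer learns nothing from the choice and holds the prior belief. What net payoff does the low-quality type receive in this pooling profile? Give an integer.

Pooled price = 1/7·16 + 6/7·9 = 10.
low-quality pays cost 8 for the warranty, so net payoff = 10 − 8 = 2.

2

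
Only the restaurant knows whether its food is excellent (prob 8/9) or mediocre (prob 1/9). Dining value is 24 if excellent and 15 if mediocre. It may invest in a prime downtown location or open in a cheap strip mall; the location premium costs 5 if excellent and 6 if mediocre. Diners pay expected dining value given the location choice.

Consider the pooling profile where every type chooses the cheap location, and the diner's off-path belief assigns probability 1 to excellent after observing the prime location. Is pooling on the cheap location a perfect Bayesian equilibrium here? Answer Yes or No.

On path, the diner holds the prior and pays 8/9·24 + 1/9·15 = 23. Off path (the prime location), believing excellent, it pays 24.
excellent: the cheap location nets 23; the prime location nets 24 − 5 = 19. excellent stays.
mediocre: the cheap location nets 23; the prime location nets 24 − 6 = 18. mediocre stays.
No type deviates, so pooling is sustained.

Yes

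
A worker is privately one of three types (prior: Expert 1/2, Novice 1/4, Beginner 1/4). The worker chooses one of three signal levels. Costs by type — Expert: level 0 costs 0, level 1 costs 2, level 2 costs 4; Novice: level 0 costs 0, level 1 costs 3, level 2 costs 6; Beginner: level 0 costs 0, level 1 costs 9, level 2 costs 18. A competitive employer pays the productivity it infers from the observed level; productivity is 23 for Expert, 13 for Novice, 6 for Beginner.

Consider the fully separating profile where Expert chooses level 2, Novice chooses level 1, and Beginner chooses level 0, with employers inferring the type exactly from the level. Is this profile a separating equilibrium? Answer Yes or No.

Separating wages: level 2 → 23, level 1 → 13, level 0 → 6.
Expert (assigned level 2): level 0: 6 − 0 = 6; level 1: 13 − 2 = 11; level 2: 23 − 4 = 19. Expert stays.
Novice (assigned level 1): level 0: 6 − 0 = 6; level 1: 13 − 3 = 10; level 2: 23 − 6 = 17. Novice prefers level 2.
Beginner (assigned level 0): level 0: 6 − 0 = 6; level 1: 13 − 9 = 4; level 2: 23 − 18 = 5. Beginner stays.
At least one type deviates; the separating profile fails.

No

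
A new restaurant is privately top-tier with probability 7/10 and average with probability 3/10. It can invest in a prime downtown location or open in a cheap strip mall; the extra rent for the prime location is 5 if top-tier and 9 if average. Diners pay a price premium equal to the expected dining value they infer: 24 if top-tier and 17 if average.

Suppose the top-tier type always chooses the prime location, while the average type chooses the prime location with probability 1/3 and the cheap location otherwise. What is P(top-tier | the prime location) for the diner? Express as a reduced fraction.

7/8

P(the prime location) = (7/10)·1 + (3/10)·(1/3) = 4/5.
By Bayes' rule, P(top-tier | the prime location) = (7/10) / (4/5) = 7/8.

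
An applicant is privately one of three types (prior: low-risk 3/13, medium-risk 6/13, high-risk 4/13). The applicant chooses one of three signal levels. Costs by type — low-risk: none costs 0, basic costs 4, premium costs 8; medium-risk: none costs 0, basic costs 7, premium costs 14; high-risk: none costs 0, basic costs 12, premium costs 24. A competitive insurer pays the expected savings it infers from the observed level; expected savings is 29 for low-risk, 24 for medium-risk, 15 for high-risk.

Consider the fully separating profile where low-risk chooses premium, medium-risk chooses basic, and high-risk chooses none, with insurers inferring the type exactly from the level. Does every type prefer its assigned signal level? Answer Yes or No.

Separating rebates: premium → 29, basic → 24, none → 15.
low-risk (assigned premium): none: 15 − 0 = 15; basic: 24 − 4 = 20; premium: 29 − 8 = 21. low-risk stays.
medium-risk (assigned basic): none: 15 − 0 = 15; basic: 24 − 7 = 17; premium: 29 − 14 = 15. medium-risk stays.
high-risk (assigned none): none: 15 − 0 = 15; basic: 24 − 12 = 12; premium: 29 − 24 = 5. high-risk stays.
Every type prefers its assigned level; separation holds.

Yes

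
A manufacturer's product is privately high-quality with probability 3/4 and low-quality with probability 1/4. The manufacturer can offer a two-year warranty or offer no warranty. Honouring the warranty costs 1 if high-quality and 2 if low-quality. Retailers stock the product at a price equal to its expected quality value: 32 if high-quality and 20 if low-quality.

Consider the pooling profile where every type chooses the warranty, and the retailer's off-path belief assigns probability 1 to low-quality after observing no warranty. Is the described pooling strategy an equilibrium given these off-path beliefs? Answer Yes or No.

On path, the retailer holds the prior and pays 3/4·32 + 1/4·20 = 29. Off path (no warranty), believing low-quality, it pays 20.
high-quality: the warranty nets 29 − 1 = 28; no warranty nets 20. high-quality stays.
low-quality: the warranty nets 29 − 2 = 27; no warranty nets 20. low-quality stays.
No type deviates, so pooling is sustained.

Yes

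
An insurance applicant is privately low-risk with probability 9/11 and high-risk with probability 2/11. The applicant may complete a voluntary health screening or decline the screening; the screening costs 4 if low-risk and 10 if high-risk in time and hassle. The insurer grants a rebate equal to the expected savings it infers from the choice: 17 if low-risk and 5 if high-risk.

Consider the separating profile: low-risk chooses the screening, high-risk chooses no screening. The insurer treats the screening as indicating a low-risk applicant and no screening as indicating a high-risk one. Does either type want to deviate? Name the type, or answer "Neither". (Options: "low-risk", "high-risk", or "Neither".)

high-risk

The screening pays 17; no screening pays 5.
low-risk: assigned the screening, nets 17 − 4 = 13; deviating to no screening nets 5.
high-risk: assigned no screening, nets 5; deviating to the screening nets 17 − 10 = 7.
The high-risk type gains 2 by deviating.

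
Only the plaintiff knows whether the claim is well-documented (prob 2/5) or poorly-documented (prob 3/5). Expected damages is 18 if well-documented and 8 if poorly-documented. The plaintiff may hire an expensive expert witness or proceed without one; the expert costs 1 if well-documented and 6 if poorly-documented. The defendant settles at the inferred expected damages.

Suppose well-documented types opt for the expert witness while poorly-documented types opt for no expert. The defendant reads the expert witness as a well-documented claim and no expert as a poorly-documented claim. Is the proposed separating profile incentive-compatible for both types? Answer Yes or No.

No

Under these beliefs, the expert witness earns settlement 18 and no expert earns settlement 8.
well-documented: the expert witness nets 18 − 1 = 17; no expert nets 8. well-documented prefers the expert witness.
poorly-documented: the expert witness nets 18 − 6 = 12; no expert nets 8. poorly-documented would deviate to the expert witness.
poorly-documented has a profitable deviation, so the profile is not an equilibrium.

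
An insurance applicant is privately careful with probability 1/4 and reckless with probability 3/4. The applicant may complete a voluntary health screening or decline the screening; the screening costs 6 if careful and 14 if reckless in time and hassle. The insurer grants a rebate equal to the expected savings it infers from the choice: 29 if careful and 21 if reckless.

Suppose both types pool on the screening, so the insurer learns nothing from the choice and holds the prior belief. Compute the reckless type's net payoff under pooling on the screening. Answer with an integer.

9

Pooled rebate = 1/4·29 + 3/4·21 = 23.
reckless pays cost 14 for the screening, so net payoff = 23 − 14 = 9.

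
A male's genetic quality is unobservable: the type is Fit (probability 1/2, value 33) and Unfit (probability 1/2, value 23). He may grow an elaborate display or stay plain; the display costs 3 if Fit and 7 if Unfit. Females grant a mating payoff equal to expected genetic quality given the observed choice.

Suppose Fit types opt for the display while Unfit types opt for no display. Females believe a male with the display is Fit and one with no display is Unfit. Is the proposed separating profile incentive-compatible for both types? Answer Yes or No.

Under these beliefs, the display earns mating payoff 33 and no display earns mating payoff 23.
Fit: the display nets 33 − 3 = 30; no display nets 23. Fit prefers the display.
Unfit: the display nets 33 − 7 = 26; no display nets 23. Unfit would deviate to the display.
Unfit has a profitable deviation, so the profile is not an equilibrium.

No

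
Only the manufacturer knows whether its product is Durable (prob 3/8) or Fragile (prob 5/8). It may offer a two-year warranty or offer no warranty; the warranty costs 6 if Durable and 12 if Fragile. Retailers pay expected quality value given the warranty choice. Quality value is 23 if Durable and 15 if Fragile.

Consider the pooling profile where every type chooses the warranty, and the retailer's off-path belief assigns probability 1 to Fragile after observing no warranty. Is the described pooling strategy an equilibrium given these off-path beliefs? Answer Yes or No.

No

On path, the retailer holds the prior and pays 3/8·23 + 5/8·15 = 18. Off path (no warranty), believing Fragile, it pays 15.
Durable: the warranty nets 18 − 6 = 12; no warranty nets 15. Durable would deviate.
Fragile: the warranty nets 18 − 12 = 6; no warranty nets 15. Fragile would deviate.
A type deviates, so pooling fails.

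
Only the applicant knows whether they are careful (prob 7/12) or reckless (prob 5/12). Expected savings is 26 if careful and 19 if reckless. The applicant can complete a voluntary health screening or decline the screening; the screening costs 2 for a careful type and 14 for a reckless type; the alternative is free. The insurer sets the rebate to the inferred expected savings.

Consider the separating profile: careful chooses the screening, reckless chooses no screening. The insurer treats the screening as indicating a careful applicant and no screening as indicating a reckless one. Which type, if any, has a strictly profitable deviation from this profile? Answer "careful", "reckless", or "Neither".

Neither

The screening pays 26; no screening pays 19.
careful: assigned the screening, nets 26 − 2 = 24; deviating to no screening nets 19.
reckless: assigned no screening, nets 19; deviating to the screening nets 26 − 14 = 12.
Both types strictly prefer their assigned action; no profitable deviation.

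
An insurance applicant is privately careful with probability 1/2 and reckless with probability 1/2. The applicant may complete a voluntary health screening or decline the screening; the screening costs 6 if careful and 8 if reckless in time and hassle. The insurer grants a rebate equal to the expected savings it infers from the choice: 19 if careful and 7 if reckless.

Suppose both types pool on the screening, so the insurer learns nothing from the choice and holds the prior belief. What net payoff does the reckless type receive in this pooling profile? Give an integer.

Pooled rebate = 1/2·19 + 1/2·7 = 13.
reckless pays cost 8 for the screening, so net payoff = 13 − 8 = 5.

5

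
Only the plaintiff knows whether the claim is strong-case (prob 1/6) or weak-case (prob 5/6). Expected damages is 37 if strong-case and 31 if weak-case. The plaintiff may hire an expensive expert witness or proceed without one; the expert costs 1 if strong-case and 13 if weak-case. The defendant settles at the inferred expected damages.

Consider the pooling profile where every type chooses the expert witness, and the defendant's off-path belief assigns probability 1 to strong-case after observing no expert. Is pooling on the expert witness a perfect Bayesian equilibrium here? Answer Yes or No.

On path, the defendant holds the prior and pays 1/6·37 + 5/6·31 = 32. Off path (no expert), believing strong-case, it pays 37.
strong-case: the expert witness nets 32 − 1 = 31; no expert nets 37. strong-case would deviate.
weak-case: the expert witness nets 32 − 13 = 19; no expert nets 37. weak-case would deviate.
A type deviates, so pooling fails.

No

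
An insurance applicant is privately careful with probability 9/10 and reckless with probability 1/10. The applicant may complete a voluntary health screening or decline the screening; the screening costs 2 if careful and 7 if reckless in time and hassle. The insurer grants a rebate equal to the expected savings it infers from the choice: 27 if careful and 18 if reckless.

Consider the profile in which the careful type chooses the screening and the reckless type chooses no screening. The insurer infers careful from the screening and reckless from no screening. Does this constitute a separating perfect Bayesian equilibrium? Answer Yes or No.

No

Under these beliefs, the screening earns rebate 27 and no screening earns rebate 18.
careful: the screening nets 27 − 2 = 25; no screening nets 18. careful prefers the screening.
reckless: the screening nets 27 − 7 = 20; no screening nets 18. reckless would deviate to the screening.
reckless has a profitable deviation, so the profile is not an equilibrium.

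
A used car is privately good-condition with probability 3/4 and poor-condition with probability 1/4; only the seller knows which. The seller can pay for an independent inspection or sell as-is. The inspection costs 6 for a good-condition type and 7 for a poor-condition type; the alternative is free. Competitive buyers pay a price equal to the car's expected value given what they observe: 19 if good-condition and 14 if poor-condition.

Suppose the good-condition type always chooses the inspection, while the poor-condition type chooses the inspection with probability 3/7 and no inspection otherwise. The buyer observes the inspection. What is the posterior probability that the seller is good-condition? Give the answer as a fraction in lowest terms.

P(the inspection) = (3/4)·1 + (1/4)·(3/7) = 6/7.
By Bayes' rule, P(good-condition | the inspection) = (3/4) / (6/7) = 7/8.

7/8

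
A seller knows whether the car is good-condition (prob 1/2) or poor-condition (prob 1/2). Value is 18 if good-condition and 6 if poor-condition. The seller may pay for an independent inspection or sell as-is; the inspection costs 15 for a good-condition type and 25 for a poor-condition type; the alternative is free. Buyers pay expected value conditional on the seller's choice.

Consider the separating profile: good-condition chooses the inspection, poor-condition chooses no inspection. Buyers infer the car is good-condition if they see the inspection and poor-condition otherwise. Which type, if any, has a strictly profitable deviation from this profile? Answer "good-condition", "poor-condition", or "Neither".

The inspection pays 18; no inspection pays 6.
good-condition: assigned the inspection, nets 18 − 15 = 3; deviating to no inspection nets 6.
poor-condition: assigned no inspection, nets 6; deviating to the inspection nets 18 − 25 = -7.
The good-condition type gains 3 by deviating.

good-condition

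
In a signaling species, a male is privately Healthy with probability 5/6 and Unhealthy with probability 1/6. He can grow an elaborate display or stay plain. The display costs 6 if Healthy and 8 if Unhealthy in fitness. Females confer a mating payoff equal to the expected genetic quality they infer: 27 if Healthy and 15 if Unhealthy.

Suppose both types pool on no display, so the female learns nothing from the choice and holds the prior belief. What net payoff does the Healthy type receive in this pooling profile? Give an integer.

Pooled mating payoff = 5/6·27 + 1/6·15 = 25.
Healthy pays no cost for no display, so net payoff = 25.

25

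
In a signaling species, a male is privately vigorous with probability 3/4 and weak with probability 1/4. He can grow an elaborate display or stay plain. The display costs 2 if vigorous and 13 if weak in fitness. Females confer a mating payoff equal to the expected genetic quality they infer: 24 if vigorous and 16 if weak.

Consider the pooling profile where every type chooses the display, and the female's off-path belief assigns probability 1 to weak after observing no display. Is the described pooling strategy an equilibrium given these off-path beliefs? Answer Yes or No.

On path, the female holds the prior and pays 3/4·24 + 1/4·16 = 22. Off path (no display), believing weak, it pays 16.
vigorous: the display nets 22 − 2 = 20; no display nets 16. vigorous stays.
weak: the display nets 22 − 13 = 9; no display nets 16. weak would deviate.
A type deviates, so pooling fails.

No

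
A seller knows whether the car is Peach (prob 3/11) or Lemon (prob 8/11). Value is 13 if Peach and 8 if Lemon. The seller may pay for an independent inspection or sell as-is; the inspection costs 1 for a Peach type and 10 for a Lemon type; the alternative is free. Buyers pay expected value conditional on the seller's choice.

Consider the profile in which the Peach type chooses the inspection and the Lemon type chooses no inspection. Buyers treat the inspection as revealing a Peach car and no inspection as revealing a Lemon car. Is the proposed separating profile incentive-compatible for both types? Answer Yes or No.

Yes

Under these beliefs, the inspection earns price 13 and no inspection earns price 8.
Peach: the inspection nets 13 − 1 = 12; no inspection nets 8. Peach prefers the inspection.
Lemon: the inspection nets 13 − 10 = 3; no inspection nets 8. Lemon prefers no inspection.
Neither type deviates, so the separating profile is an equilibrium.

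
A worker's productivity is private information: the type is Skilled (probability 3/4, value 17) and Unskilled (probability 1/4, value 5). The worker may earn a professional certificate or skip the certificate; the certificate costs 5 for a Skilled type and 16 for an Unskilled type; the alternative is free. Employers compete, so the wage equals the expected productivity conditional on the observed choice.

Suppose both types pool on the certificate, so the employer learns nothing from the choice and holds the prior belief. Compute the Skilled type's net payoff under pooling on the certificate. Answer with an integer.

9

Pooled wage = 3/4·17 + 1/4·5 = 14.
Skilled pays cost 5 for the certificate, so net payoff = 14 − 5 = 9.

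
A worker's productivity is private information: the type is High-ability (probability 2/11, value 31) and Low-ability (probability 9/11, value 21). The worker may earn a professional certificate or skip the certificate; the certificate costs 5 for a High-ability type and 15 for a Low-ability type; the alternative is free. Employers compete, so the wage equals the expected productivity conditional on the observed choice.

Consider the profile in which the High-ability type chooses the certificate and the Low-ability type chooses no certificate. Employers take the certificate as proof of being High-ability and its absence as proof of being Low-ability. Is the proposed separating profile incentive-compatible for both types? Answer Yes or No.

Under these beliefs, the certificate earns wage 31 and no certificate earns wage 21.
High-ability: the certificate nets 31 − 5 = 26; no certificate nets 21. High-ability prefers the certificate.
Low-ability: the certificate nets 31 − 15 = 16; no certificate nets 21. Low-ability prefers no certificate.
Neither type deviates, so the separating profile is an equilibrium.

Yes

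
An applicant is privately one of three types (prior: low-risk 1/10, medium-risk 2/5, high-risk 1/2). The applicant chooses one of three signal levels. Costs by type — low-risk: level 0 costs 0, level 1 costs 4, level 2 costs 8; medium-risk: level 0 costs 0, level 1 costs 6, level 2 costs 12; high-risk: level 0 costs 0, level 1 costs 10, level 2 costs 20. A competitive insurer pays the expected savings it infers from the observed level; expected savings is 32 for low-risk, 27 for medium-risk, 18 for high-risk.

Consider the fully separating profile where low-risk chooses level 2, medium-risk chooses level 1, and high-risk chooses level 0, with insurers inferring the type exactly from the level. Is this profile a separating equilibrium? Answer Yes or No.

Yes

Separating rebates: level 2 → 32, level 1 → 27, level 0 → 18.
low-risk (assigned level 2): level 0: 18 − 0 = 18; level 1: 27 − 4 = 23; level 2: 32 − 8 = 24. low-risk stays.
medium-risk (assigned level 1): level 0: 18 − 0 = 18; level 1: 27 − 6 = 21; level 2: 32 − 12 = 20. medium-risk stays.
high-risk (assigned level 0): level 0: 18 − 0 = 18; level 1: 27 − 10 = 17; level 2: 32 − 20 = 12. high-risk stays.
Every type prefers its assigned level; separation holds.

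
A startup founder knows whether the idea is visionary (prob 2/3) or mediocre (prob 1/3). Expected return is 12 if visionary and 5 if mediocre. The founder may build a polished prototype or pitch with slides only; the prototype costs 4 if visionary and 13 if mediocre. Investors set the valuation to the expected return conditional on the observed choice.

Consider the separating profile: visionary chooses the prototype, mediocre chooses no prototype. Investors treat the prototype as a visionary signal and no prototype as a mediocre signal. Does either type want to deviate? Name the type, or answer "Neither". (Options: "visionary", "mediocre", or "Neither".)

Neither

The prototype pays 12; no prototype pays 5.
visionary: assigned the prototype, nets 12 − 4 = 8; deviating to no prototype nets 5.
mediocre: assigned no prototype, nets 5; deviating to the prototype nets 12 − 13 = -1.
Both types strictly prefer their assigned action; no profitable deviation.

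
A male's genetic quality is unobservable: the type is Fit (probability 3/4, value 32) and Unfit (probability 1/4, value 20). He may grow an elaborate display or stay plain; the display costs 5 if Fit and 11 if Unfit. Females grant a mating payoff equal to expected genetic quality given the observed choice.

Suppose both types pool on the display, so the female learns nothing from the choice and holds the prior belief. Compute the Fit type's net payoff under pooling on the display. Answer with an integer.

24

Pooled mating payoff = 3/4·32 + 1/4·20 = 29.
Fit pays cost 5 for the display, so net payoff = 29 − 5 = 24.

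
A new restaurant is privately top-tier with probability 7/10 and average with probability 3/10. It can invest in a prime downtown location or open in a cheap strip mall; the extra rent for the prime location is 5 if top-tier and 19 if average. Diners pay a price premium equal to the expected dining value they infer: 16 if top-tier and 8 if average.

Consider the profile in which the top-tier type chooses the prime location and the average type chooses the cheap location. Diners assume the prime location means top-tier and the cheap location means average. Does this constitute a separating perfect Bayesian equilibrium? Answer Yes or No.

Under these beliefs, the prime location earns price premium 16 and the cheap location earns price premium 8.
top-tier: the prime location nets 16 − 5 = 11; the cheap location nets 8. top-tier prefers the prime location.
average: the prime location nets 16 − 19 = -3; the cheap location nets 8. average prefers the cheap location.
Neither type deviates, so the separating profile is an equilibrium.

Yes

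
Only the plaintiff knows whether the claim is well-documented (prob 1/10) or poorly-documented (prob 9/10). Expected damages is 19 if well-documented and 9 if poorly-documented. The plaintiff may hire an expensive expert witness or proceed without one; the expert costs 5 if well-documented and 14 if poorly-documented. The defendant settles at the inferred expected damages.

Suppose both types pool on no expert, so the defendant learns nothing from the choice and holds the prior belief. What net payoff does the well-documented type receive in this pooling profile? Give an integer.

Pooled settlement = 1/10·19 + 9/10·9 = 10.
well-documented pays no cost for no expert, so net payoff = 10.

10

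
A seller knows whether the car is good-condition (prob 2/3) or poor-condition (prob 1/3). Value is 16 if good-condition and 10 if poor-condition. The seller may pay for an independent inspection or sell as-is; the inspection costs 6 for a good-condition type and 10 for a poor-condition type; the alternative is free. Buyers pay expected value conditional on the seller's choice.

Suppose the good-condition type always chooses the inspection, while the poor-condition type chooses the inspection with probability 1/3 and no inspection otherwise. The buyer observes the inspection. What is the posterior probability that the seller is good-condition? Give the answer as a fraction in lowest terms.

6/7

P(the inspection) = (2/3)·1 + (1/3)·(1/3) = 7/9.
By Bayes' rule, P(good-condition | the inspection) = (2/3) / (7/9) = 6/7.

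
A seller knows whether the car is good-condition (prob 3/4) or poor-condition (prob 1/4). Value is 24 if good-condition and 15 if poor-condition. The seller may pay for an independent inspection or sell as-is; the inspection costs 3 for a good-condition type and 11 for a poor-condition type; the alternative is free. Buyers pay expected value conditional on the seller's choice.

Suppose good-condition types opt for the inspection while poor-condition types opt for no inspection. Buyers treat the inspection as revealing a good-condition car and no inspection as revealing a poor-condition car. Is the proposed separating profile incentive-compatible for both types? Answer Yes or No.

Under these beliefs, the inspection earns price 24 and no inspection earns price 15.
good-condition: the inspection nets 24 − 3 = 21; no inspection nets 15. good-condition prefers the inspection.
poor-condition: the inspection nets 24 − 11 = 13; no inspection nets 15. poor-condition prefers no inspection.
Neither type deviates, so the separating profile is an equilibrium.

Yes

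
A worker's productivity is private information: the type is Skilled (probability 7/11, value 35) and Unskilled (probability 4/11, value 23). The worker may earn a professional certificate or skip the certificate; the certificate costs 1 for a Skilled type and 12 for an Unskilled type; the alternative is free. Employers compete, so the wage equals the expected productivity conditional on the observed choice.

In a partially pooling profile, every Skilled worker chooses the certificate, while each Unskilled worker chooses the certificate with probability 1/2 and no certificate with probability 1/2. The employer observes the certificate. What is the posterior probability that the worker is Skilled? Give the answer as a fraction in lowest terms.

7/9

P(the certificate) = (7/11)·1 + (4/11)·(1/2) = 9/11.
By Bayes' rule, P(Skilled | the certificate) = (7/11) / (9/11) = 7/9.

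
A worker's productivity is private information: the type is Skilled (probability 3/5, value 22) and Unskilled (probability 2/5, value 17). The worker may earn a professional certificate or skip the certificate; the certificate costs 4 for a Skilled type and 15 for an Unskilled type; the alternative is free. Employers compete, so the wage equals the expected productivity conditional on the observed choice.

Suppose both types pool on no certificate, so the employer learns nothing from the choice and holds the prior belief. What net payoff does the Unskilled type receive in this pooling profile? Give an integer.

20

Pooled wage = 3/5·22 + 2/5·17 = 20.
Unskilled pays no cost for no certificate, so net payoff = 20.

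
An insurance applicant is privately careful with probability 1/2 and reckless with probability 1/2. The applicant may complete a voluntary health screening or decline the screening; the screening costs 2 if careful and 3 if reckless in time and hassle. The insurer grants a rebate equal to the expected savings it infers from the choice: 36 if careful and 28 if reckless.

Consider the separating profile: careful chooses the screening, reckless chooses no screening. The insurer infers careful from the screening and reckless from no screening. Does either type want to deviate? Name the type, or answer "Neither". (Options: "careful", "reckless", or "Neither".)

The screening pays 36; no screening pays 28.
careful: assigned the screening, nets 36 − 2 = 34; deviating to no screening nets 28.
reckless: assigned no screening, nets 28; deviating to the screening nets 36 − 3 = 33.
The reckless type gains 5 by deviating.

reckless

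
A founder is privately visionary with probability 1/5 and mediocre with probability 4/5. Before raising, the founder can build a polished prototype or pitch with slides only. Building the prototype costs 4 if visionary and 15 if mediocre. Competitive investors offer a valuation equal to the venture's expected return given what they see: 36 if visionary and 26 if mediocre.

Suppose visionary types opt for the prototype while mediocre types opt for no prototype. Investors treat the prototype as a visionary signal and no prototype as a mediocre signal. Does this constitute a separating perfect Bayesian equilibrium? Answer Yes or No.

Yes

Under these beliefs, the prototype earns valuation 36 and no prototype earns valuation 26.
visionary: the prototype nets 36 − 4 = 32; no prototype nets 26. visionary prefers the prototype.
mediocre: the prototype nets 36 − 15 = 21; no prototype nets 26. mediocre prefers no prototype.
Neither type deviates, so the separating profile is an equilibrium.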